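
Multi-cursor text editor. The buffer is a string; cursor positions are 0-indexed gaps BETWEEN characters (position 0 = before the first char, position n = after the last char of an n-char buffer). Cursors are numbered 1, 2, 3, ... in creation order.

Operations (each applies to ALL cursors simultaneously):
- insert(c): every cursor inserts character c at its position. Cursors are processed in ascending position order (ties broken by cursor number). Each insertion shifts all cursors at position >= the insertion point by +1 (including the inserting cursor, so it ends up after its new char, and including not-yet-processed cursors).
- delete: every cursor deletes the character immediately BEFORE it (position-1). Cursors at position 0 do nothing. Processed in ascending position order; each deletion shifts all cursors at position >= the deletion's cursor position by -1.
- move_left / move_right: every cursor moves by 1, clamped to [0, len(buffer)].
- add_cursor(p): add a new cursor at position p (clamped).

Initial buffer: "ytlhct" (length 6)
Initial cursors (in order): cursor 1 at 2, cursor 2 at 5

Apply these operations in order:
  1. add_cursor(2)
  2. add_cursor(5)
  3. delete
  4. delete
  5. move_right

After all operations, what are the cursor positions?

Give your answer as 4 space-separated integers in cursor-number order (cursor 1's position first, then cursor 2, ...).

After op 1 (add_cursor(2)): buffer="ytlhct" (len 6), cursors c1@2 c3@2 c2@5, authorship ......
After op 2 (add_cursor(5)): buffer="ytlhct" (len 6), cursors c1@2 c3@2 c2@5 c4@5, authorship ......
After op 3 (delete): buffer="lt" (len 2), cursors c1@0 c3@0 c2@1 c4@1, authorship ..
After op 4 (delete): buffer="t" (len 1), cursors c1@0 c2@0 c3@0 c4@0, authorship .
After op 5 (move_right): buffer="t" (len 1), cursors c1@1 c2@1 c3@1 c4@1, authorship .

Answer: 1 1 1 1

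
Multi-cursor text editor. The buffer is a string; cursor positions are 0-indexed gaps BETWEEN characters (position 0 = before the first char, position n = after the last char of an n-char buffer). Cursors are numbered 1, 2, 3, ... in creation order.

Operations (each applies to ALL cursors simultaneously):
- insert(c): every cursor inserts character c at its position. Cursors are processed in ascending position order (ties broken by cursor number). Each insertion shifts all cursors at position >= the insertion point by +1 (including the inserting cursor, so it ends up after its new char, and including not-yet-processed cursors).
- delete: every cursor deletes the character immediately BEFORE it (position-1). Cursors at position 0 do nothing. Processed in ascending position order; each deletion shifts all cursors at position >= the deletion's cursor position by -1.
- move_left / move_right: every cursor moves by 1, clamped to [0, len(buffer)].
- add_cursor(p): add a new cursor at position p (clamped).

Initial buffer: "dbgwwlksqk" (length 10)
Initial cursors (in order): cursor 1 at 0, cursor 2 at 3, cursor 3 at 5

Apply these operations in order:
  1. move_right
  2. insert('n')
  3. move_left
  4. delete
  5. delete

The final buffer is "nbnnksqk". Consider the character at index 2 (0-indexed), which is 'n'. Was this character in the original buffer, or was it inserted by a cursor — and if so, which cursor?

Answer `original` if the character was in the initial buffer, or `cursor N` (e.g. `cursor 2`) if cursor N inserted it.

Answer: cursor 2

Derivation:
After op 1 (move_right): buffer="dbgwwlksqk" (len 10), cursors c1@1 c2@4 c3@6, authorship ..........
After op 2 (insert('n')): buffer="dnbgwnwlnksqk" (len 13), cursors c1@2 c2@6 c3@9, authorship .1...2..3....
After op 3 (move_left): buffer="dnbgwnwlnksqk" (len 13), cursors c1@1 c2@5 c3@8, authorship .1...2..3....
After op 4 (delete): buffer="nbgnwnksqk" (len 10), cursors c1@0 c2@3 c3@5, authorship 1..2.3....
After op 5 (delete): buffer="nbnnksqk" (len 8), cursors c1@0 c2@2 c3@3, authorship 1.23....
Authorship (.=original, N=cursor N): 1 . 2 3 . . . .
Index 2: author = 2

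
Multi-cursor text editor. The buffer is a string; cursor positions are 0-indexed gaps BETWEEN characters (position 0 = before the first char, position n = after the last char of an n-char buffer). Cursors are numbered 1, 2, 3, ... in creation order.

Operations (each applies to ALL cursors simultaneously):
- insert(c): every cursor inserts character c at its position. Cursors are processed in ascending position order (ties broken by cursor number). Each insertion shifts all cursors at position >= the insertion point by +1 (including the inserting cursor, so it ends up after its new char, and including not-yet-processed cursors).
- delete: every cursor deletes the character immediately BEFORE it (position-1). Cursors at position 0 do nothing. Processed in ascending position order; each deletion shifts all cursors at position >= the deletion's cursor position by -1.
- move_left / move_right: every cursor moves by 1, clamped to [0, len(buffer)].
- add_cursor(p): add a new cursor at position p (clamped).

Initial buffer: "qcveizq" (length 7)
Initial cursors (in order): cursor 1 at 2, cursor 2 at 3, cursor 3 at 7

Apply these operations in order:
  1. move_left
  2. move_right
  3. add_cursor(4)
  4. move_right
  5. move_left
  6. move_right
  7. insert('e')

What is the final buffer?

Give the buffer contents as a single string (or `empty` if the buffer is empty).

After op 1 (move_left): buffer="qcveizq" (len 7), cursors c1@1 c2@2 c3@6, authorship .......
After op 2 (move_right): buffer="qcveizq" (len 7), cursors c1@2 c2@3 c3@7, authorship .......
After op 3 (add_cursor(4)): buffer="qcveizq" (len 7), cursors c1@2 c2@3 c4@4 c3@7, authorship .......
After op 4 (move_right): buffer="qcveizq" (len 7), cursors c1@3 c2@4 c4@5 c3@7, authorship .......
After op 5 (move_left): buffer="qcveizq" (len 7), cursors c1@2 c2@3 c4@4 c3@6, authorship .......
After op 6 (move_right): buffer="qcveizq" (len 7), cursors c1@3 c2@4 c4@5 c3@7, authorship .......
After op 7 (insert('e')): buffer="qcveeeiezqe" (len 11), cursors c1@4 c2@6 c4@8 c3@11, authorship ...1.2.4..3

Answer: qcveeeiezqe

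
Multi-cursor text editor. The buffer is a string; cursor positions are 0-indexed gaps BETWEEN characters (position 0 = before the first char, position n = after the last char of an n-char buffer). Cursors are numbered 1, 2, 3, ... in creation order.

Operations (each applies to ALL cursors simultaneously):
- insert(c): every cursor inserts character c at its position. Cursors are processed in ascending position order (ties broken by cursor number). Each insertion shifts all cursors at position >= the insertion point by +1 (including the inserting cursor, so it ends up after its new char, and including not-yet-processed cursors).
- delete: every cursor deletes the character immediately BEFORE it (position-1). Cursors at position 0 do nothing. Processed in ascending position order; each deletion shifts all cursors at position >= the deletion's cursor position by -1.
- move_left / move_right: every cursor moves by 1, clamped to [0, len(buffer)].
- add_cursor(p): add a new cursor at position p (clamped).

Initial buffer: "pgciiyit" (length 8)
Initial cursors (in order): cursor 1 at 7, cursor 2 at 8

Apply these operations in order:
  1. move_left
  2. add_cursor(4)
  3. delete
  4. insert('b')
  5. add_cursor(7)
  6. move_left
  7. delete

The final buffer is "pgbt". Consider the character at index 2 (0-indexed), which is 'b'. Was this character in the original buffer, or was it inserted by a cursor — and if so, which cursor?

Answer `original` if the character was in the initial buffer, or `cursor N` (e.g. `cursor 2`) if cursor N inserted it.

After op 1 (move_left): buffer="pgciiyit" (len 8), cursors c1@6 c2@7, authorship ........
After op 2 (add_cursor(4)): buffer="pgciiyit" (len 8), cursors c3@4 c1@6 c2@7, authorship ........
After op 3 (delete): buffer="pgcit" (len 5), cursors c3@3 c1@4 c2@4, authorship .....
After op 4 (insert('b')): buffer="pgcbibbt" (len 8), cursors c3@4 c1@7 c2@7, authorship ...3.12.
After op 5 (add_cursor(7)): buffer="pgcbibbt" (len 8), cursors c3@4 c1@7 c2@7 c4@7, authorship ...3.12.
After op 6 (move_left): buffer="pgcbibbt" (len 8), cursors c3@3 c1@6 c2@6 c4@6, authorship ...3.12.
After op 7 (delete): buffer="pgbt" (len 4), cursors c1@2 c2@2 c3@2 c4@2, authorship ..2.
Authorship (.=original, N=cursor N): . . 2 .
Index 2: author = 2

Answer: cursor 2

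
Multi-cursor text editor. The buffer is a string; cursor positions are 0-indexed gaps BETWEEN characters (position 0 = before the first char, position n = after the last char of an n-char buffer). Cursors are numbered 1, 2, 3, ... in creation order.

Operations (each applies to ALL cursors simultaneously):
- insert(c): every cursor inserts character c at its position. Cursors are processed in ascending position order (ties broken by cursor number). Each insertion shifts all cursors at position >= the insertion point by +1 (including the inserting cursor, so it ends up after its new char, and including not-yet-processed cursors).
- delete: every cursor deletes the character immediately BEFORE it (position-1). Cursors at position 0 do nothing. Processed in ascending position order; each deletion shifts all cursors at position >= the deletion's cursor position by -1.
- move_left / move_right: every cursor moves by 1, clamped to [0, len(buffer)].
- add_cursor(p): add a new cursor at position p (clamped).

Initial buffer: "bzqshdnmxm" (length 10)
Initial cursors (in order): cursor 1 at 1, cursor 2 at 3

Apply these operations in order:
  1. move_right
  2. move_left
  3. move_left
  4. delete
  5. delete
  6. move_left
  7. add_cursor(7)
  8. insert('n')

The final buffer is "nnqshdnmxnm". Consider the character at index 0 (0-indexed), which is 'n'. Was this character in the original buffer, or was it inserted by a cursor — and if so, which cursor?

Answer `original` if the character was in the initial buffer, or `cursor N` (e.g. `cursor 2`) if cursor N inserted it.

Answer: cursor 1

Derivation:
After op 1 (move_right): buffer="bzqshdnmxm" (len 10), cursors c1@2 c2@4, authorship ..........
After op 2 (move_left): buffer="bzqshdnmxm" (len 10), cursors c1@1 c2@3, authorship ..........
After op 3 (move_left): buffer="bzqshdnmxm" (len 10), cursors c1@0 c2@2, authorship ..........
After op 4 (delete): buffer="bqshdnmxm" (len 9), cursors c1@0 c2@1, authorship .........
After op 5 (delete): buffer="qshdnmxm" (len 8), cursors c1@0 c2@0, authorship ........
After op 6 (move_left): buffer="qshdnmxm" (len 8), cursors c1@0 c2@0, authorship ........
After op 7 (add_cursor(7)): buffer="qshdnmxm" (len 8), cursors c1@0 c2@0 c3@7, authorship ........
After op 8 (insert('n')): buffer="nnqshdnmxnm" (len 11), cursors c1@2 c2@2 c3@10, authorship 12.......3.
Authorship (.=original, N=cursor N): 1 2 . . . . . . . 3 .
Index 0: author = 1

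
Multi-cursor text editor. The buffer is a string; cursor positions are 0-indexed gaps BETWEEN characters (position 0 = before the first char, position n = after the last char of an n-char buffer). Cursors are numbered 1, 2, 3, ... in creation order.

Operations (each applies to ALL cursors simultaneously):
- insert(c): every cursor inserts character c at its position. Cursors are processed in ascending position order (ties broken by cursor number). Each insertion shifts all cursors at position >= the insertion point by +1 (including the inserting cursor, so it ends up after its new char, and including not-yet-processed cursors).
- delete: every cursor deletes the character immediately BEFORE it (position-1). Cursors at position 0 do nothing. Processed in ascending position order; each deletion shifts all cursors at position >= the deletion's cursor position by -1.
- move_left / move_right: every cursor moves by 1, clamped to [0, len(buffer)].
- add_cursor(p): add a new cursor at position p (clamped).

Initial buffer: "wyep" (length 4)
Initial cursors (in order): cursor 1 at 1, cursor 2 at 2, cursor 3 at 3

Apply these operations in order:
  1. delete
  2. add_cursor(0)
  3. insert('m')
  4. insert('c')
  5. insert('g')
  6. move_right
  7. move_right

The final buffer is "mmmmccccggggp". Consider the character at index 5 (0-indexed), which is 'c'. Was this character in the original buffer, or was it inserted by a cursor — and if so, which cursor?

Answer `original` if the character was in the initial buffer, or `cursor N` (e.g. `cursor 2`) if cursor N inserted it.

After op 1 (delete): buffer="p" (len 1), cursors c1@0 c2@0 c3@0, authorship .
After op 2 (add_cursor(0)): buffer="p" (len 1), cursors c1@0 c2@0 c3@0 c4@0, authorship .
After op 3 (insert('m')): buffer="mmmmp" (len 5), cursors c1@4 c2@4 c3@4 c4@4, authorship 1234.
After op 4 (insert('c')): buffer="mmmmccccp" (len 9), cursors c1@8 c2@8 c3@8 c4@8, authorship 12341234.
After op 5 (insert('g')): buffer="mmmmccccggggp" (len 13), cursors c1@12 c2@12 c3@12 c4@12, authorship 123412341234.
After op 6 (move_right): buffer="mmmmccccggggp" (len 13), cursors c1@13 c2@13 c3@13 c4@13, authorship 123412341234.
After op 7 (move_right): buffer="mmmmccccggggp" (len 13), cursors c1@13 c2@13 c3@13 c4@13, authorship 123412341234.
Authorship (.=original, N=cursor N): 1 2 3 4 1 2 3 4 1 2 3 4 .
Index 5: author = 2

Answer: cursor 2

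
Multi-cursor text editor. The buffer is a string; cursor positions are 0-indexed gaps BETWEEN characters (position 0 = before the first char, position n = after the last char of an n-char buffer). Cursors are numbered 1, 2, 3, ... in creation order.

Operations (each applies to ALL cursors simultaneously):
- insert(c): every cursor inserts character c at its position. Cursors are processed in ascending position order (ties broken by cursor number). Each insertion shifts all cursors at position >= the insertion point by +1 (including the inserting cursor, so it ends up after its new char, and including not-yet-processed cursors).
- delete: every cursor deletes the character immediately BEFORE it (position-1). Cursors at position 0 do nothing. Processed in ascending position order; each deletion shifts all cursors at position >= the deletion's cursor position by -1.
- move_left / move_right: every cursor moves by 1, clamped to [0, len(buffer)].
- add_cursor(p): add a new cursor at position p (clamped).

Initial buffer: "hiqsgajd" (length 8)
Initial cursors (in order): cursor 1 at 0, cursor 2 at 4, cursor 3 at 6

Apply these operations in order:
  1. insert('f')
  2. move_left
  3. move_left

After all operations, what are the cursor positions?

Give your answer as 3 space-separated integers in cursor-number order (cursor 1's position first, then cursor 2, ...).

After op 1 (insert('f')): buffer="fhiqsfgafjd" (len 11), cursors c1@1 c2@6 c3@9, authorship 1....2..3..
After op 2 (move_left): buffer="fhiqsfgafjd" (len 11), cursors c1@0 c2@5 c3@8, authorship 1....2..3..
After op 3 (move_left): buffer="fhiqsfgafjd" (len 11), cursors c1@0 c2@4 c3@7, authorship 1....2..3..

Answer: 0 4 7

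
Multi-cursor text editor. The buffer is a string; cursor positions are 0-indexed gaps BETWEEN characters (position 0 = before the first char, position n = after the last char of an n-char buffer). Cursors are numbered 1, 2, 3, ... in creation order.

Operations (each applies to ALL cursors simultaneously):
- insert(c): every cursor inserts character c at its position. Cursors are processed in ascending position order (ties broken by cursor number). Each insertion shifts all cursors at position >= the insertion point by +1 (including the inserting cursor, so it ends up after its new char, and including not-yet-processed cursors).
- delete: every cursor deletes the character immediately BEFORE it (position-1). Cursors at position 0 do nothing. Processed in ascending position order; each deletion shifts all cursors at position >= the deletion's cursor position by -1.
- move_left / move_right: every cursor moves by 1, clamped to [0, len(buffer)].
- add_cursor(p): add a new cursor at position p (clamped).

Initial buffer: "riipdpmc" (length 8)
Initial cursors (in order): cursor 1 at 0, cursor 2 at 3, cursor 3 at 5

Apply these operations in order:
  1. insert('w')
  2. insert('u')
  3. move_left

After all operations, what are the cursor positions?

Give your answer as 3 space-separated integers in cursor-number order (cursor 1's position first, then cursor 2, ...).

Answer: 1 6 10

Derivation:
After op 1 (insert('w')): buffer="wriiwpdwpmc" (len 11), cursors c1@1 c2@5 c3@8, authorship 1...2..3...
After op 2 (insert('u')): buffer="wuriiwupdwupmc" (len 14), cursors c1@2 c2@7 c3@11, authorship 11...22..33...
After op 3 (move_left): buffer="wuriiwupdwupmc" (len 14), cursors c1@1 c2@6 c3@10, authorship 11...22..33...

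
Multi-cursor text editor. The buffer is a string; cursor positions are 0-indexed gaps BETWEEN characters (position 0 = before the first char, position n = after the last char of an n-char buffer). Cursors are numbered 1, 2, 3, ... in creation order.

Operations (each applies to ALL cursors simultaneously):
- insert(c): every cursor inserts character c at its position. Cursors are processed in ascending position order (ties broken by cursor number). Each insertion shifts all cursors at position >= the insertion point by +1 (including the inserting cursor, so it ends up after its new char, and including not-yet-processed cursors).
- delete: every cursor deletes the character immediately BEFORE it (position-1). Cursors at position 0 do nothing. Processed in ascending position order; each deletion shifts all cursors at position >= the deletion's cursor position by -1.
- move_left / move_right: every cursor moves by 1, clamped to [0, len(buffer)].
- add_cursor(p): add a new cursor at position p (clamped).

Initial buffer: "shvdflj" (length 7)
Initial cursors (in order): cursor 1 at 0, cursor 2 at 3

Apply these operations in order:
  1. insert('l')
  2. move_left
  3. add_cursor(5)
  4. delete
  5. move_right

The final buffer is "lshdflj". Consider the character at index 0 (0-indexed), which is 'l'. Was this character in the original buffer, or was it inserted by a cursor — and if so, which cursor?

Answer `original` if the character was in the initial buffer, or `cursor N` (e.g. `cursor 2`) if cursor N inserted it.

Answer: cursor 1

Derivation:
After op 1 (insert('l')): buffer="lshvldflj" (len 9), cursors c1@1 c2@5, authorship 1...2....
After op 2 (move_left): buffer="lshvldflj" (len 9), cursors c1@0 c2@4, authorship 1...2....
After op 3 (add_cursor(5)): buffer="lshvldflj" (len 9), cursors c1@0 c2@4 c3@5, authorship 1...2....
After op 4 (delete): buffer="lshdflj" (len 7), cursors c1@0 c2@3 c3@3, authorship 1......
After op 5 (move_right): buffer="lshdflj" (len 7), cursors c1@1 c2@4 c3@4, authorship 1......
Authorship (.=original, N=cursor N): 1 . . . . . .
Index 0: author = 1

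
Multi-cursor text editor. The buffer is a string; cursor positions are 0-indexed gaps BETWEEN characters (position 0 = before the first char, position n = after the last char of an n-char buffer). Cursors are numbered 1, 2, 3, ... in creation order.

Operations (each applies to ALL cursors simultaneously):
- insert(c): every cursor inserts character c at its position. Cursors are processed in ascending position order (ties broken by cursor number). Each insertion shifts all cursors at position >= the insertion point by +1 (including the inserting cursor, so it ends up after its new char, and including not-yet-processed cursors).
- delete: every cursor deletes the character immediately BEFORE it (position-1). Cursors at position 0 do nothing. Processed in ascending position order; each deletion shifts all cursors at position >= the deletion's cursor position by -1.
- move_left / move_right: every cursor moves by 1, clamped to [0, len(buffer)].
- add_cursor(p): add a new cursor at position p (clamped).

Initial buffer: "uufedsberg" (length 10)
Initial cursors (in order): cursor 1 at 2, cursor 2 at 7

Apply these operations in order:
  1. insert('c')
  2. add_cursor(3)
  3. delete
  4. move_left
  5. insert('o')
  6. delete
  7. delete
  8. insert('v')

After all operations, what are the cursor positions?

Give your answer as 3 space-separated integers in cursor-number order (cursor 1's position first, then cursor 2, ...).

Answer: 2 7 2

Derivation:
After op 1 (insert('c')): buffer="uucfedsbcerg" (len 12), cursors c1@3 c2@9, authorship ..1.....2...
After op 2 (add_cursor(3)): buffer="uucfedsbcerg" (len 12), cursors c1@3 c3@3 c2@9, authorship ..1.....2...
After op 3 (delete): buffer="ufedsberg" (len 9), cursors c1@1 c3@1 c2@6, authorship .........
After op 4 (move_left): buffer="ufedsberg" (len 9), cursors c1@0 c3@0 c2@5, authorship .........
After op 5 (insert('o')): buffer="ooufedsoberg" (len 12), cursors c1@2 c3@2 c2@8, authorship 13.....2....
After op 6 (delete): buffer="ufedsberg" (len 9), cursors c1@0 c3@0 c2@5, authorship .........
After op 7 (delete): buffer="ufedberg" (len 8), cursors c1@0 c3@0 c2@4, authorship ........
After op 8 (insert('v')): buffer="vvufedvberg" (len 11), cursors c1@2 c3@2 c2@7, authorship 13....2....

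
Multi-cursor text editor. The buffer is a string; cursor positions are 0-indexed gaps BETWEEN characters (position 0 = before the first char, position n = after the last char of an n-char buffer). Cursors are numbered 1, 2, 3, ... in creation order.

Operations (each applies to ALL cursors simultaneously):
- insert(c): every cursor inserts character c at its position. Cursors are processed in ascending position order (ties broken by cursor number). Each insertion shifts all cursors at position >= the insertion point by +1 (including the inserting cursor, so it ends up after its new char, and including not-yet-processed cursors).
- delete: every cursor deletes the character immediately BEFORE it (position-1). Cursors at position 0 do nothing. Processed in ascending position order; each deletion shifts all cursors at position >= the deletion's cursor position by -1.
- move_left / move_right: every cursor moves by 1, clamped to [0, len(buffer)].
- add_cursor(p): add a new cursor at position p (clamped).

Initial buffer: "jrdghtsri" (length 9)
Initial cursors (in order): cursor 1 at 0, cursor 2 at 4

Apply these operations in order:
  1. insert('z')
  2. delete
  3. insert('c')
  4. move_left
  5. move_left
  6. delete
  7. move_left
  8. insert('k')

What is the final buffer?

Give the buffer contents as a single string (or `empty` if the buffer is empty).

After op 1 (insert('z')): buffer="zjrdgzhtsri" (len 11), cursors c1@1 c2@6, authorship 1....2.....
After op 2 (delete): buffer="jrdghtsri" (len 9), cursors c1@0 c2@4, authorship .........
After op 3 (insert('c')): buffer="cjrdgchtsri" (len 11), cursors c1@1 c2@6, authorship 1....2.....
After op 4 (move_left): buffer="cjrdgchtsri" (len 11), cursors c1@0 c2@5, authorship 1....2.....
After op 5 (move_left): buffer="cjrdgchtsri" (len 11), cursors c1@0 c2@4, authorship 1....2.....
After op 6 (delete): buffer="cjrgchtsri" (len 10), cursors c1@0 c2@3, authorship 1...2.....
After op 7 (move_left): buffer="cjrgchtsri" (len 10), cursors c1@0 c2@2, authorship 1...2.....
After op 8 (insert('k')): buffer="kcjkrgchtsri" (len 12), cursors c1@1 c2@4, authorship 11.2..2.....

Answer: kcjkrgchtsri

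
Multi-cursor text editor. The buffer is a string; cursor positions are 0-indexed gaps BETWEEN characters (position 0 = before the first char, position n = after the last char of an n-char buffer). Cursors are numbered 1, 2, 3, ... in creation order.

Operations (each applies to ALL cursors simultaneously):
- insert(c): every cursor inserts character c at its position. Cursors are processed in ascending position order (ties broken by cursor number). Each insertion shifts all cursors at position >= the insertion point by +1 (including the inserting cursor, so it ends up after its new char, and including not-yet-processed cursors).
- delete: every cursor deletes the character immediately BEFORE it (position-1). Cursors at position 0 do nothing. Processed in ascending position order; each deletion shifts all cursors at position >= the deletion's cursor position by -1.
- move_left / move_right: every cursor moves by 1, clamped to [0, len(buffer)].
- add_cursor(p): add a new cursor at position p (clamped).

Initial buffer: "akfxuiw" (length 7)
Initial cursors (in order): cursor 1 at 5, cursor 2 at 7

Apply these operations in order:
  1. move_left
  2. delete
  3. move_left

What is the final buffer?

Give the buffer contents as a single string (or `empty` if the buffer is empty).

After op 1 (move_left): buffer="akfxuiw" (len 7), cursors c1@4 c2@6, authorship .......
After op 2 (delete): buffer="akfuw" (len 5), cursors c1@3 c2@4, authorship .....
After op 3 (move_left): buffer="akfuw" (len 5), cursors c1@2 c2@3, authorship .....

Answer: akfuw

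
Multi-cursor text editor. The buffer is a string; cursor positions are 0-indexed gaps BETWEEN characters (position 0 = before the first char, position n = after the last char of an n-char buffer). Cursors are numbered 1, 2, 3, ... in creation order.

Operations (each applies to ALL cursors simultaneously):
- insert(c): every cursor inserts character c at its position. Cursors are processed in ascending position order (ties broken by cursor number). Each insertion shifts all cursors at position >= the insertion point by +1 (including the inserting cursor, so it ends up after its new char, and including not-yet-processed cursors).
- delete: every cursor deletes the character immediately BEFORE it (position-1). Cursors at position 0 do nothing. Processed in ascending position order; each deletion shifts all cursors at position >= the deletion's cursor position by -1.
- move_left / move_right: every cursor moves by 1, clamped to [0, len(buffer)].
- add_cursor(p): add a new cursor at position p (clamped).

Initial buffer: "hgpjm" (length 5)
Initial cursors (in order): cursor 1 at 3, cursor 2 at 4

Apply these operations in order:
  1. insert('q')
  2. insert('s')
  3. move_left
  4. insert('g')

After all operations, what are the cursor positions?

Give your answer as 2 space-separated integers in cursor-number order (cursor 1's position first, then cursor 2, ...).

Answer: 5 9

Derivation:
After op 1 (insert('q')): buffer="hgpqjqm" (len 7), cursors c1@4 c2@6, authorship ...1.2.
After op 2 (insert('s')): buffer="hgpqsjqsm" (len 9), cursors c1@5 c2@8, authorship ...11.22.
After op 3 (move_left): buffer="hgpqsjqsm" (len 9), cursors c1@4 c2@7, authorship ...11.22.
After op 4 (insert('g')): buffer="hgpqgsjqgsm" (len 11), cursors c1@5 c2@9, authorship ...111.222.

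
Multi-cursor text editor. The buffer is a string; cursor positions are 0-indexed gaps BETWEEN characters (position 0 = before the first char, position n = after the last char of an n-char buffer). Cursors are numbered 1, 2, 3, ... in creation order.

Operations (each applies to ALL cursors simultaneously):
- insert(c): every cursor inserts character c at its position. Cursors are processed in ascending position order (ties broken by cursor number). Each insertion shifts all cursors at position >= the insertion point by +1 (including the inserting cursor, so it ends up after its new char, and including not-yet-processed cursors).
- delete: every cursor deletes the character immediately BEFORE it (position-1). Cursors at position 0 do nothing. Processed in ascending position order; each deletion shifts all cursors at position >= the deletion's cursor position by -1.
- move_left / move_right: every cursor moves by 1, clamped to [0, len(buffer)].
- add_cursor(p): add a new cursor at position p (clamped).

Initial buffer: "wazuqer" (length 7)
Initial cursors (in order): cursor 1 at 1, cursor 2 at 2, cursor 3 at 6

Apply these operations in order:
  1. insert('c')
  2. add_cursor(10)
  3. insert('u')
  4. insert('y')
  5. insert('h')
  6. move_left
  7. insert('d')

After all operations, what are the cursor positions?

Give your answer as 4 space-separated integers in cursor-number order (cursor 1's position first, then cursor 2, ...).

Answer: 5 11 20 25

Derivation:
After op 1 (insert('c')): buffer="wcaczuqecr" (len 10), cursors c1@2 c2@4 c3@9, authorship .1.2....3.
After op 2 (add_cursor(10)): buffer="wcaczuqecr" (len 10), cursors c1@2 c2@4 c3@9 c4@10, authorship .1.2....3.
After op 3 (insert('u')): buffer="wcuacuzuqecuru" (len 14), cursors c1@3 c2@6 c3@12 c4@14, authorship .11.22....33.4
After op 4 (insert('y')): buffer="wcuyacuyzuqecuyruy" (len 18), cursors c1@4 c2@8 c3@15 c4@18, authorship .111.222....333.44
After op 5 (insert('h')): buffer="wcuyhacuyhzuqecuyhruyh" (len 22), cursors c1@5 c2@10 c3@18 c4@22, authorship .1111.2222....3333.444
After op 6 (move_left): buffer="wcuyhacuyhzuqecuyhruyh" (len 22), cursors c1@4 c2@9 c3@17 c4@21, authorship .1111.2222....3333.444
After op 7 (insert('d')): buffer="wcuydhacuydhzuqecuydhruydh" (len 26), cursors c1@5 c2@11 c3@20 c4@25, authorship .11111.22222....33333.4444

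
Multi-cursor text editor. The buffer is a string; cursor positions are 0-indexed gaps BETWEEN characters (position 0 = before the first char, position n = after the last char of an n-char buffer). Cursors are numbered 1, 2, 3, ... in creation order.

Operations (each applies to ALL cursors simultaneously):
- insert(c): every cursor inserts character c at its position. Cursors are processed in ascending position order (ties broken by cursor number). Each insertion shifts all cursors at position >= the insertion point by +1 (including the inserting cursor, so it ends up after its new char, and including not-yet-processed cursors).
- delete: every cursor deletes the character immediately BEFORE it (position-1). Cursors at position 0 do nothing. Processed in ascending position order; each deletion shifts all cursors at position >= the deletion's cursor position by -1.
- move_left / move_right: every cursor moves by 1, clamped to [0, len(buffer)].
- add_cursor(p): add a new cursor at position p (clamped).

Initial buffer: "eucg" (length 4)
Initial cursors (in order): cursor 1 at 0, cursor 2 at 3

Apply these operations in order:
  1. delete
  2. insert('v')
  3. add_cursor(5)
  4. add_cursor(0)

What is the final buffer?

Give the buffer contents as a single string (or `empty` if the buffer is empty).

After op 1 (delete): buffer="eug" (len 3), cursors c1@0 c2@2, authorship ...
After op 2 (insert('v')): buffer="veuvg" (len 5), cursors c1@1 c2@4, authorship 1..2.
After op 3 (add_cursor(5)): buffer="veuvg" (len 5), cursors c1@1 c2@4 c3@5, authorship 1..2.
After op 4 (add_cursor(0)): buffer="veuvg" (len 5), cursors c4@0 c1@1 c2@4 c3@5, authorship 1..2.

Answer: veuvg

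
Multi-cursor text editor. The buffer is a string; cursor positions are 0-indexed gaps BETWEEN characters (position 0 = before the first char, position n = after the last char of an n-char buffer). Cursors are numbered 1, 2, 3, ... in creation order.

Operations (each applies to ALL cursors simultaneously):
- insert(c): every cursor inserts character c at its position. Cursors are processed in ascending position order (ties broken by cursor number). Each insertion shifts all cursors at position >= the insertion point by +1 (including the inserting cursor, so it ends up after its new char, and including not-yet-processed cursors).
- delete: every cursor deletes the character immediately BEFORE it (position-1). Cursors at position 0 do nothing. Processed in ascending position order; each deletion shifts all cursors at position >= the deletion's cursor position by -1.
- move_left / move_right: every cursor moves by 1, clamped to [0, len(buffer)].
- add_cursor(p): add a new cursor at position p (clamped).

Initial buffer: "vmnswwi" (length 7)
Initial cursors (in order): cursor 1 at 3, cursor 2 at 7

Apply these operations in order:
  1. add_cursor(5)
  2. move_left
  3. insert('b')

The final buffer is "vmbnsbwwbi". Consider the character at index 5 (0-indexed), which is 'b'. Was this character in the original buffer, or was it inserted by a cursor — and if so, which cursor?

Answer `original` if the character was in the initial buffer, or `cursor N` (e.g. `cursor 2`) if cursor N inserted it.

After op 1 (add_cursor(5)): buffer="vmnswwi" (len 7), cursors c1@3 c3@5 c2@7, authorship .......
After op 2 (move_left): buffer="vmnswwi" (len 7), cursors c1@2 c3@4 c2@6, authorship .......
After op 3 (insert('b')): buffer="vmbnsbwwbi" (len 10), cursors c1@3 c3@6 c2@9, authorship ..1..3..2.
Authorship (.=original, N=cursor N): . . 1 . . 3 . . 2 .
Index 5: author = 3

Answer: cursor 3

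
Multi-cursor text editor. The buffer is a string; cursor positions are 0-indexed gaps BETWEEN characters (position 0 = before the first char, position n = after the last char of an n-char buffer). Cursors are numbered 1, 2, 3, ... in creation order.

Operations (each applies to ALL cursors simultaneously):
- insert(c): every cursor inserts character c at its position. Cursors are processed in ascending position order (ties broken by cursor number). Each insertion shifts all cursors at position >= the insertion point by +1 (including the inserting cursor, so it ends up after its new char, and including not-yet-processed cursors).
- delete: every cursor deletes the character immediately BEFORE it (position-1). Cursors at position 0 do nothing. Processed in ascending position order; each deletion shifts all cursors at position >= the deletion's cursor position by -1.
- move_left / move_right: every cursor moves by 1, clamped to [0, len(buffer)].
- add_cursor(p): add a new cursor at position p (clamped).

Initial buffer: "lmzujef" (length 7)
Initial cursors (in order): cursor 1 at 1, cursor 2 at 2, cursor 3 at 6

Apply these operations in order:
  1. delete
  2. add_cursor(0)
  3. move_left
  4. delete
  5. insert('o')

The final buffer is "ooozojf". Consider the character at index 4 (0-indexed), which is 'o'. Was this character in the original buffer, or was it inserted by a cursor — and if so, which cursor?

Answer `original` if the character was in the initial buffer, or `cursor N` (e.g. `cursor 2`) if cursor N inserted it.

After op 1 (delete): buffer="zujf" (len 4), cursors c1@0 c2@0 c3@3, authorship ....
After op 2 (add_cursor(0)): buffer="zujf" (len 4), cursors c1@0 c2@0 c4@0 c3@3, authorship ....
After op 3 (move_left): buffer="zujf" (len 4), cursors c1@0 c2@0 c4@0 c3@2, authorship ....
After op 4 (delete): buffer="zjf" (len 3), cursors c1@0 c2@0 c4@0 c3@1, authorship ...
After op 5 (insert('o')): buffer="ooozojf" (len 7), cursors c1@3 c2@3 c4@3 c3@5, authorship 124.3..
Authorship (.=original, N=cursor N): 1 2 4 . 3 . .
Index 4: author = 3

Answer: cursor 3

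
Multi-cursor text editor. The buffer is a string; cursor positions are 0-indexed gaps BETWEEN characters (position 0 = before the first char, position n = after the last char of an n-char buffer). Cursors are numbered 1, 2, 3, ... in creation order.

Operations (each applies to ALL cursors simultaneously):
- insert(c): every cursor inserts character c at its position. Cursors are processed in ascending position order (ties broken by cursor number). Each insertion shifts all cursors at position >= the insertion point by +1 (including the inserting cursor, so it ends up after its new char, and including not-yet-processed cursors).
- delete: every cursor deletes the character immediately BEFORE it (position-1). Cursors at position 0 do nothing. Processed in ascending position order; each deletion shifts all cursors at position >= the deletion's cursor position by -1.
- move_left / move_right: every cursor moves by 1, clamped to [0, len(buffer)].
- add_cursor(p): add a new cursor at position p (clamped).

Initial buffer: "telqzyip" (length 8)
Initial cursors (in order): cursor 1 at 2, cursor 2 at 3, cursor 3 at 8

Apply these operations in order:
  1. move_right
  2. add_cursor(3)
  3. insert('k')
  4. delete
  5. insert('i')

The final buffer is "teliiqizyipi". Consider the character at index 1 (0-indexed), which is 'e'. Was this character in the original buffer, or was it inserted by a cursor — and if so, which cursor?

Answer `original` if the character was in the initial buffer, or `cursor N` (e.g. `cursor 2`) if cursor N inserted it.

After op 1 (move_right): buffer="telqzyip" (len 8), cursors c1@3 c2@4 c3@8, authorship ........
After op 2 (add_cursor(3)): buffer="telqzyip" (len 8), cursors c1@3 c4@3 c2@4 c3@8, authorship ........
After op 3 (insert('k')): buffer="telkkqkzyipk" (len 12), cursors c1@5 c4@5 c2@7 c3@12, authorship ...14.2....3
After op 4 (delete): buffer="telqzyip" (len 8), cursors c1@3 c4@3 c2@4 c3@8, authorship ........
After op 5 (insert('i')): buffer="teliiqizyipi" (len 12), cursors c1@5 c4@5 c2@7 c3@12, authorship ...14.2....3
Authorship (.=original, N=cursor N): . . . 1 4 . 2 . . . . 3
Index 1: author = original

Answer: original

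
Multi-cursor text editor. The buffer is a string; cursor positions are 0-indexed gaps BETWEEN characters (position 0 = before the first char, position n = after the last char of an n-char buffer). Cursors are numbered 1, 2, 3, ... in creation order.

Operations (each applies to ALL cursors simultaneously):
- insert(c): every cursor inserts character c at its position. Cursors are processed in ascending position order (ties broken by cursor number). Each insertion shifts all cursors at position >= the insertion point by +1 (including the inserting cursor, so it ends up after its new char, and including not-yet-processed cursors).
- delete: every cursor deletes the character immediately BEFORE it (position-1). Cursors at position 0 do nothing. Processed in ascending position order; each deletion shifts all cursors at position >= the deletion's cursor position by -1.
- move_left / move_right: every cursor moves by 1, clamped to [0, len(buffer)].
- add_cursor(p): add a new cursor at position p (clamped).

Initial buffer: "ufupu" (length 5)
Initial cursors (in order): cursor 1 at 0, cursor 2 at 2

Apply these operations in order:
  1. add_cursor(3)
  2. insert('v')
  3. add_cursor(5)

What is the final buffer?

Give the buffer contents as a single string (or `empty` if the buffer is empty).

After op 1 (add_cursor(3)): buffer="ufupu" (len 5), cursors c1@0 c2@2 c3@3, authorship .....
After op 2 (insert('v')): buffer="vufvuvpu" (len 8), cursors c1@1 c2@4 c3@6, authorship 1..2.3..
After op 3 (add_cursor(5)): buffer="vufvuvpu" (len 8), cursors c1@1 c2@4 c4@5 c3@6, authorship 1..2.3..

Answer: vufvuvpu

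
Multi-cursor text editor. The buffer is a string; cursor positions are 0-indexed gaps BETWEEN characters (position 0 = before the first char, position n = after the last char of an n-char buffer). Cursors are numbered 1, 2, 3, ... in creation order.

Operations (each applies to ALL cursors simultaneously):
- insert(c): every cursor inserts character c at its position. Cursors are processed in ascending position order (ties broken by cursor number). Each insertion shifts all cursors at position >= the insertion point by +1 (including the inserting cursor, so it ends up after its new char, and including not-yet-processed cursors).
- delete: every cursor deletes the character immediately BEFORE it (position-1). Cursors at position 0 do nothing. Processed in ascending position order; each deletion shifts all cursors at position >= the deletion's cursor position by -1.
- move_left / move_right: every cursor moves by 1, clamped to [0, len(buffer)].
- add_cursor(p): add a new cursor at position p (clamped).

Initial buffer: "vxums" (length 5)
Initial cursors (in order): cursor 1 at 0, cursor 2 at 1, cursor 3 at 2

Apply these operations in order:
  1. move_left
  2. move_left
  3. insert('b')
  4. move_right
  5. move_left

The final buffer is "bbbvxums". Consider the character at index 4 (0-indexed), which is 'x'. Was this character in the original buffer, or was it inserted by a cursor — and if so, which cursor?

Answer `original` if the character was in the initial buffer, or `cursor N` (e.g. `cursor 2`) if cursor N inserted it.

After op 1 (move_left): buffer="vxums" (len 5), cursors c1@0 c2@0 c3@1, authorship .....
After op 2 (move_left): buffer="vxums" (len 5), cursors c1@0 c2@0 c3@0, authorship .....
After op 3 (insert('b')): buffer="bbbvxums" (len 8), cursors c1@3 c2@3 c3@3, authorship 123.....
After op 4 (move_right): buffer="bbbvxums" (len 8), cursors c1@4 c2@4 c3@4, authorship 123.....
After op 5 (move_left): buffer="bbbvxums" (len 8), cursors c1@3 c2@3 c3@3, authorship 123.....
Authorship (.=original, N=cursor N): 1 2 3 . . . . .
Index 4: author = original

Answer: original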